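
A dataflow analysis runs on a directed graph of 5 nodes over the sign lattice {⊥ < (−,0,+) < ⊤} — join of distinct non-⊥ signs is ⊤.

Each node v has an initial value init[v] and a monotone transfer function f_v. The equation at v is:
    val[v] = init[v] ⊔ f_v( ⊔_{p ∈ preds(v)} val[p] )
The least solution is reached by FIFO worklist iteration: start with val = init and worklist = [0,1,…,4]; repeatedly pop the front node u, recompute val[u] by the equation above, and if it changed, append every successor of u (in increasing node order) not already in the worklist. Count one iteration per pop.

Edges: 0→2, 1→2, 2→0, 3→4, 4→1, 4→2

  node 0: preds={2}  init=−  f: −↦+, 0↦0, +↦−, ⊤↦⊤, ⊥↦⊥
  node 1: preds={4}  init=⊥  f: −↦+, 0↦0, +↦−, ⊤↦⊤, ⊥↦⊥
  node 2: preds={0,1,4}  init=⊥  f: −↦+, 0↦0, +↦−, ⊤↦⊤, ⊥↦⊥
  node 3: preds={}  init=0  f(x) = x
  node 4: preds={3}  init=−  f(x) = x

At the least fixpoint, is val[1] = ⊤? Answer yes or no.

Trace (8 dequeues):
  [1] u=0 | in ⊥ | out − | ==
  [2] u=1 | in − | out + | prev ⊥ | push {}
  [3] u=2 | in ⊤ | out ⊤ | prev ⊥ | push {0}
  [4] u=3 | in ⊥ | out 0 | ==
  [5] u=4 | in 0 | out ⊤ | prev − | push {1,2}
  [6] u=0 | in ⊤ | out ⊤ | prev − | push {}
  [7] u=1 | in ⊤ | out ⊤ | prev + | push {}
  [8] u=2 | in ⊤ | out ⊤ | ==

Converged values:
  [0] ⊤
  [1] ⊤
  [2] ⊤
  [3] 0
  [4] ⊤

yes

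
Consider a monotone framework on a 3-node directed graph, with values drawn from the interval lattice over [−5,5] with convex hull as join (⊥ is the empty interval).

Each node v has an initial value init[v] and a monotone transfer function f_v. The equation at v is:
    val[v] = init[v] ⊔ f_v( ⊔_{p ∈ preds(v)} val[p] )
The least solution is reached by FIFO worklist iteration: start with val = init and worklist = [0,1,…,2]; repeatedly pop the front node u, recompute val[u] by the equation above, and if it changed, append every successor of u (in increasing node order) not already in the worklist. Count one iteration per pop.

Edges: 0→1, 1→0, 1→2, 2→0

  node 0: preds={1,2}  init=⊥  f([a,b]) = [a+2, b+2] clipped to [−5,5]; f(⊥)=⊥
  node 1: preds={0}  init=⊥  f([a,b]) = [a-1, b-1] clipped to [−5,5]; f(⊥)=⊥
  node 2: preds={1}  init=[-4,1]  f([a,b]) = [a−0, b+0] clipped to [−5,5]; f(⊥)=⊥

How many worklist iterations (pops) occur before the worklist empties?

Trace (11 dequeues):
  [1] u=0 | in [-4,1] | out [-2,3] | prev ⊥ | push {}
  [2] u=1 | in [-2,3] | out [-3,2] | prev ⊥ | push {0}
  [3] u=2 | in [-3,2] | out [-4,2] | prev [-4,1] | push {}
  [4] u=0 | in [-4,2] | out [-2,4] | prev [-2,3] | push {1}
  [5] u=1 | in [-2,4] | out [-3,3] | prev [-3,2] | push {0,2}
  [6] u=0 | in [-4,3] | out [-2,5] | prev [-2,4] | push {1}
  [7] u=2 | in [-3,3] | out [-4,3] | prev [-4,2] | push {0}
  [8] u=1 | in [-2,5] | out [-3,4] | prev [-3,3] | push {2}
  [9] u=0 | in [-4,4] | out [-2,5] | ==
  [10] u=2 | in [-3,4] | out [-4,4] | prev [-4,3] | push {0}
  [11] u=0 | in [-4,4] | out [-2,5] | ==

Converged values:
  [0] [-2,5]
  [1] [-3,4]
  [2] [-4,4]

11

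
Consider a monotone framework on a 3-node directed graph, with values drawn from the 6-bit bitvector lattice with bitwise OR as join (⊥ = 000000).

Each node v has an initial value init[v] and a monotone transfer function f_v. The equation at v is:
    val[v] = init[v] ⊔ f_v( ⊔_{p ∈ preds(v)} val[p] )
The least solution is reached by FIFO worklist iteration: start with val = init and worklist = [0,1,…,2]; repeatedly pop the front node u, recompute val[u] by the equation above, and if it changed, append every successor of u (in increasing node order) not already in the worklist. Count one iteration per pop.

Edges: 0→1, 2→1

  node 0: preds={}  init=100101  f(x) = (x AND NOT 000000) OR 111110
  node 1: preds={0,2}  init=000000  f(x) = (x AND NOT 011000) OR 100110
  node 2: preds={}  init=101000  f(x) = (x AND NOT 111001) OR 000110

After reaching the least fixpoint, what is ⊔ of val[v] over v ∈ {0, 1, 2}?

Worklist (4 pops):
  #1 pop 0: in=000000 → 111111 (was 100101); enqueue []
  #2 pop 1: in=111111 → 100111 (was 000000); enqueue []
  #3 pop 2: in=000000 → 101110 (was 101000); enqueue [1]
  #4 pop 1: in=111111 → 100111 (no change)

Fixpoint:
  val[0] = 111111
  val[1] = 100111
  val[2] = 101110

111111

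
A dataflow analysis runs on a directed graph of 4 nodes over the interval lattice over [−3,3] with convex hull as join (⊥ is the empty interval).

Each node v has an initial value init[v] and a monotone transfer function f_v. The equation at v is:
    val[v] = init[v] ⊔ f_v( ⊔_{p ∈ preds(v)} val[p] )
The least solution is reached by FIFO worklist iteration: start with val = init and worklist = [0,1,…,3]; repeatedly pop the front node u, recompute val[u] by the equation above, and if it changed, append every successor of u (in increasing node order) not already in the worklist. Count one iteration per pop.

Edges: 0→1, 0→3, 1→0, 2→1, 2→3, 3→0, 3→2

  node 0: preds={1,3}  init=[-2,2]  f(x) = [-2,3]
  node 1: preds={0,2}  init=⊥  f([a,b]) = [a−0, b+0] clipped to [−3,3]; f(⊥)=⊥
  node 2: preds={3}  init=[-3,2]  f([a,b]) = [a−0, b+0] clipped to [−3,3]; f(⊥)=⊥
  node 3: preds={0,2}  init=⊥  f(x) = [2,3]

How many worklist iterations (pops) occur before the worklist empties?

Trace (8 dequeues):
  [1] u=0 | in ⊥ | out [-2,3] | prev [-2,2] | push {}
  [2] u=1 | in [-3,3] | out [-3,3] | prev ⊥ | push {0}
  [3] u=2 | in ⊥ | out [-3,2] | ==
  [4] u=3 | in [-3,3] | out [2,3] | prev ⊥ | push {2}
  [5] u=0 | in [-3,3] | out [-2,3] | ==
  [6] u=2 | in [2,3] | out [-3,3] | prev [-3,2] | push {1,3}
  [7] u=1 | in [-3,3] | out [-3,3] | ==
  [8] u=3 | in [-3,3] | out [2,3] | ==

Converged values:
  [0] [-2,3]
  [1] [-3,3]
  [2] [-3,3]
  [3] [2,3]

8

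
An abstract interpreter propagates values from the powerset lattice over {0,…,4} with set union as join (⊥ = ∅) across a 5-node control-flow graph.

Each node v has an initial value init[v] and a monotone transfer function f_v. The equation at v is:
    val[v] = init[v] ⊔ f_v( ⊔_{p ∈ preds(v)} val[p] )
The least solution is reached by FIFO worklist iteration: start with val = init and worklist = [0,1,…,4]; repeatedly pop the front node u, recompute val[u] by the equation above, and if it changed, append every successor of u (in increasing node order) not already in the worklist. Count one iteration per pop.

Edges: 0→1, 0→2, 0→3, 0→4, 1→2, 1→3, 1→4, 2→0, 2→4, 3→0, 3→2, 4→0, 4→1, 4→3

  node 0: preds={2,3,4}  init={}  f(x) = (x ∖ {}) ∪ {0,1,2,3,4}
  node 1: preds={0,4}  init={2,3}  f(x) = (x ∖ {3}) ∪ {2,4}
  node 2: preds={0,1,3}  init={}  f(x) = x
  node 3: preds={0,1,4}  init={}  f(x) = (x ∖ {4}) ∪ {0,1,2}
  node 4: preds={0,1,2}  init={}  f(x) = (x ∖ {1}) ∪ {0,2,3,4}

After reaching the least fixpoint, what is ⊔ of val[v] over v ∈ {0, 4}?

{0,1,2,3,4}

Trace (9 dequeues):
  [1] u=0 | in {} | out {0,1,2,3,4} | prev {} | push {}
  [2] u=1 | in {0,1,2,3,4} | out {0,1,2,3,4} | prev {2,3} | push {}
  [3] u=2 | in {0,1,2,3,4} | out {0,1,2,3,4} | prev {} | push {0}
  [4] u=3 | in {0,1,2,3,4} | out {0,1,2,3} | prev {} | push {2}
  [5] u=4 | in {0,1,2,3,4} | out {0,2,3,4} | prev {} | push {1,3}
  [6] u=0 | in {0,1,2,3,4} | out {0,1,2,3,4} | ==
  [7] u=2 | in {0,1,2,3,4} | out {0,1,2,3,4} | ==
  [8] u=1 | in {0,1,2,3,4} | out {0,1,2,3,4} | ==
  [9] u=3 | in {0,1,2,3,4} | out {0,1,2,3} | ==

Converged values:
  [0] {0,1,2,3,4}
  [1] {0,1,2,3,4}
  [2] {0,1,2,3,4}
  [3] {0,1,2,3}
  [4] {0,2,3,4}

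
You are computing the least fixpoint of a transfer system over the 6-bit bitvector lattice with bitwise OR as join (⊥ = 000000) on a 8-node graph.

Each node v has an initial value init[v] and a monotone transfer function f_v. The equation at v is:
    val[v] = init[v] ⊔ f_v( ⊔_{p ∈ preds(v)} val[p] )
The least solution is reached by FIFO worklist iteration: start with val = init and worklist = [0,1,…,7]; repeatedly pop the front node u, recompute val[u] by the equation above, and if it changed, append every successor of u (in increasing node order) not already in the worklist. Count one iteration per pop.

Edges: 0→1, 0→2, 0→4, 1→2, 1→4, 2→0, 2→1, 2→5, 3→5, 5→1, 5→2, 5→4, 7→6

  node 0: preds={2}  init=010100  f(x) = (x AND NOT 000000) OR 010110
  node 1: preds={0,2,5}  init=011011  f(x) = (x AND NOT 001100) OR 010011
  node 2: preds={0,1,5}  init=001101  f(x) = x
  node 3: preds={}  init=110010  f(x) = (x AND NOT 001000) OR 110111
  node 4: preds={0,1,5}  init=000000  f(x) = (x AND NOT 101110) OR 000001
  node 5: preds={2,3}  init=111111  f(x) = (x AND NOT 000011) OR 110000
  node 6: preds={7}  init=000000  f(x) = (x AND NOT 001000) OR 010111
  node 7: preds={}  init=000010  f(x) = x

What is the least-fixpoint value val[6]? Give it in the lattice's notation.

Iteration log — 12 steps:
  step 1. node 0  ⊔preds=001101  new=011111  old=010100  +wl: 
  step 2. node 1  ⊔preds=111111  new=111011  old=011011  +wl: 
  step 3. node 2  ⊔preds=111111  new=111111  old=001101  +wl: 0,1
  step 4. node 3  ⊔preds=000000  new=110111  old=110010  +wl: 
  step 5. node 4  ⊔preds=111111  new=010001  old=000000  +wl: 
  step 6. node 5  ⊔preds=111111  new=111111  stable
  step 7. node 6  ⊔preds=000010  new=010111  old=000000  +wl: 
  step 8. node 7  ⊔preds=000000  new=000010  stable
  step 9. node 0  ⊔preds=111111  new=111111  old=011111  +wl: 2,4
  step 10. node 1  ⊔preds=111111  new=111011  stable
  step 11. node 2  ⊔preds=111111  new=111111  stable
  step 12. node 4  ⊔preds=111111  new=010001  stable

Least fixpoint reached:
  node 0: 111111
  node 1: 111011
  node 2: 111111
  node 3: 110111
  node 4: 010001
  node 5: 111111
  node 6: 010111
  node 7: 000010

010111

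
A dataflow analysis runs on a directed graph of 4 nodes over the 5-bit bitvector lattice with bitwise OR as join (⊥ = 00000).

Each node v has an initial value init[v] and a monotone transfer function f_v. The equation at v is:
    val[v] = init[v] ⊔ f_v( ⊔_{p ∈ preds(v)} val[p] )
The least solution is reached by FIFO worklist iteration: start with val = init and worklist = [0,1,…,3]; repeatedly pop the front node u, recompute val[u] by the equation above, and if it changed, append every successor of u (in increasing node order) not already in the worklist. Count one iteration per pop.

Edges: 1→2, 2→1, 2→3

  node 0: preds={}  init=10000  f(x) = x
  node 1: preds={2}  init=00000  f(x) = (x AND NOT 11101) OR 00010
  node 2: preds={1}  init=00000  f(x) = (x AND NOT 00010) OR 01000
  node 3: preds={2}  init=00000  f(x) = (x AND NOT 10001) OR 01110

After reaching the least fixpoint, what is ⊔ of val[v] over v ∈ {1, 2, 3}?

01110

Trace (5 dequeues):
  [1] u=0 | in 00000 | out 10000 | ==
  [2] u=1 | in 00000 | out 00010 | prev 00000 | push {}
  [3] u=2 | in 00010 | out 01000 | prev 00000 | push {1}
  [4] u=3 | in 01000 | out 01110 | prev 00000 | push {}
  [5] u=1 | in 01000 | out 00010 | ==

Converged values:
  [0] 10000
  [1] 00010
  [2] 01000
  [3] 01110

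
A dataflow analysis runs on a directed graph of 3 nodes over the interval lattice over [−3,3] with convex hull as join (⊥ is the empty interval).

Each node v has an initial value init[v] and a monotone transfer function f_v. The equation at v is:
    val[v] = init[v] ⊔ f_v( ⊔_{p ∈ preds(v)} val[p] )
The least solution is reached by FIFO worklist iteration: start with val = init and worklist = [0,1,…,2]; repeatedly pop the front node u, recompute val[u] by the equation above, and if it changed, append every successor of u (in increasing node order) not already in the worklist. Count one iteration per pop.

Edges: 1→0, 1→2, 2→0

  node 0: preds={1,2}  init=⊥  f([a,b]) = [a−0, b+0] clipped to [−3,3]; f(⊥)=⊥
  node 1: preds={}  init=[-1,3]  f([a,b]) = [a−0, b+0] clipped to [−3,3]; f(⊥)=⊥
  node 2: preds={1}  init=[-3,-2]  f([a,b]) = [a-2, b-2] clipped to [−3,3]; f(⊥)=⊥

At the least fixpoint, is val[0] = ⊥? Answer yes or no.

no

Trace (4 dequeues):
  [1] u=0 | in [-3,3] | out [-3,3] | prev ⊥ | push {}
  [2] u=1 | in ⊥ | out [-1,3] | ==
  [3] u=2 | in [-1,3] | out [-3,1] | prev [-3,-2] | push {0}
  [4] u=0 | in [-3,3] | out [-3,3] | ==

Converged values:
  [0] [-3,3]
  [1] [-1,3]
  [2] [-3,1]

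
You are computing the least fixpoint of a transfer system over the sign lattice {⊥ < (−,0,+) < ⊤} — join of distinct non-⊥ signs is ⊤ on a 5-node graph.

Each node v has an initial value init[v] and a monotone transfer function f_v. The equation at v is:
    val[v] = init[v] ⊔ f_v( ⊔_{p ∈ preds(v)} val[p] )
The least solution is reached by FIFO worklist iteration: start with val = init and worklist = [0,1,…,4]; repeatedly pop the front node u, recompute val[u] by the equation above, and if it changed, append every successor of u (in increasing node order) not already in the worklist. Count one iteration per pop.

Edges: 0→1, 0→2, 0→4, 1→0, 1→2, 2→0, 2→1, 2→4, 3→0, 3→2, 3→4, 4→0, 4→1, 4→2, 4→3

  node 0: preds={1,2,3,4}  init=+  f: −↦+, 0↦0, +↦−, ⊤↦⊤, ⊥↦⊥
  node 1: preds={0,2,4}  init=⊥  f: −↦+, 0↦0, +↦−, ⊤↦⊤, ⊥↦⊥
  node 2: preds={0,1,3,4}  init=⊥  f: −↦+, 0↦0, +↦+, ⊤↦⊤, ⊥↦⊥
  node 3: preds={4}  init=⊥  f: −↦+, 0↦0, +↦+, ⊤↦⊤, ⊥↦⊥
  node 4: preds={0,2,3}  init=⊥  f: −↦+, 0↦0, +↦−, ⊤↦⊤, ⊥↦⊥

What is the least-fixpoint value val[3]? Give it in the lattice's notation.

Trace (12 dequeues):
  [1] u=0 | in ⊥ | out + | ==
  [2] u=1 | in + | out − | prev ⊥ | push {0}
  [3] u=2 | in ⊤ | out ⊤ | prev ⊥ | push {1}
  [4] u=3 | in ⊥ | out ⊥ | ==
  [5] u=4 | in ⊤ | out ⊤ | prev ⊥ | push {2,3}
  [6] u=0 | in ⊤ | out ⊤ | prev + | push {4}
  [7] u=1 | in ⊤ | out ⊤ | prev − | push {0}
  [8] u=2 | in ⊤ | out ⊤ | ==
  [9] u=3 | in ⊤ | out ⊤ | prev ⊥ | push {2}
  [10] u=4 | in ⊤ | out ⊤ | ==
  [11] u=0 | in ⊤ | out ⊤ | ==
  [12] u=2 | in ⊤ | out ⊤ | ==

Converged values:
  [0] ⊤
  [1] ⊤
  [2] ⊤
  [3] ⊤
  [4] ⊤

⊤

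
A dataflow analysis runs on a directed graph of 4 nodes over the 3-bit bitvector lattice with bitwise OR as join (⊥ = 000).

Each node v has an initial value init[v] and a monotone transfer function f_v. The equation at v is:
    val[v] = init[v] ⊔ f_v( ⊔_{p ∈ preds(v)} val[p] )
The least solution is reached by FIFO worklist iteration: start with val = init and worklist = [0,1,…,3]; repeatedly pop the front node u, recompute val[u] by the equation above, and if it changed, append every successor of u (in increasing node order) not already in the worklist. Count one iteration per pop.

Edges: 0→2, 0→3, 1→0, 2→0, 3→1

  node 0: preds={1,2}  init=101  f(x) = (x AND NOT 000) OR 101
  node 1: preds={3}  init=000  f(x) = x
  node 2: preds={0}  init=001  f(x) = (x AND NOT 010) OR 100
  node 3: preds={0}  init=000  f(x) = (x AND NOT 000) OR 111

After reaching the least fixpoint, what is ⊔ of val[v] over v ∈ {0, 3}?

111

Iteration log — 9 steps:
  step 1. node 0  ⊔preds=001  new=101  stable
  step 2. node 1  ⊔preds=000  new=000  stable
  step 3. node 2  ⊔preds=101  new=101  old=001  +wl: 0
  step 4. node 3  ⊔preds=101  new=111  old=000  +wl: 1
  step 5. node 0  ⊔preds=101  new=101  stable
  step 6. node 1  ⊔preds=111  new=111  old=000  +wl: 0
  step 7. node 0  ⊔preds=111  new=111  old=101  +wl: 2,3
  step 8. node 2  ⊔preds=111  new=101  stable
  step 9. node 3  ⊔preds=111  new=111  stable

Least fixpoint reached:
  node 0: 111
  node 1: 111
  node 2: 101
  node 3: 111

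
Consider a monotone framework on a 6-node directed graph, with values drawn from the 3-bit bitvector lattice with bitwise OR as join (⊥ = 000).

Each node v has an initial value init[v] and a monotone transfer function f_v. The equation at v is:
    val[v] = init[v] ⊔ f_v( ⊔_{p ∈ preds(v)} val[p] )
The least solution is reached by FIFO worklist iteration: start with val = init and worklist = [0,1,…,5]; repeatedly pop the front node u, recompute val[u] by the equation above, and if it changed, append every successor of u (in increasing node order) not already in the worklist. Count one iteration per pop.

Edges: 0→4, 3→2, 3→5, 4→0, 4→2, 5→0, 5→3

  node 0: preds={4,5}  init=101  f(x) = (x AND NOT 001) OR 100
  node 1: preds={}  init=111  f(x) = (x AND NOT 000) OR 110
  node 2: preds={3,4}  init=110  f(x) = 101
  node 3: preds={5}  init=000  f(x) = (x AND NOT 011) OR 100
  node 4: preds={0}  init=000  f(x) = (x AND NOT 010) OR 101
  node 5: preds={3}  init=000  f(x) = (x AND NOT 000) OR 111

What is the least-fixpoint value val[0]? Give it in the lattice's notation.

Iteration log — 10 steps:
  step 1. node 0  ⊔preds=000  new=101  stable
  step 2. node 1  ⊔preds=000  new=111  stable
  step 3. node 2  ⊔preds=000  new=111  old=110  +wl: 
  step 4. node 3  ⊔preds=000  new=100  old=000  +wl: 2
  step 5. node 4  ⊔preds=101  new=101  old=000  +wl: 0
  step 6. node 5  ⊔preds=100  new=111  old=000  +wl: 3
  step 7. node 2  ⊔preds=101  new=111  stable
  step 8. node 0  ⊔preds=111  new=111  old=101  +wl: 4
  step 9. node 3  ⊔preds=111  new=100  stable
  step 10. node 4  ⊔preds=111  new=101  stable

Least fixpoint reached:
  node 0: 111
  node 1: 111
  node 2: 111
  node 3: 100
  node 4: 101
  node 5: 111

111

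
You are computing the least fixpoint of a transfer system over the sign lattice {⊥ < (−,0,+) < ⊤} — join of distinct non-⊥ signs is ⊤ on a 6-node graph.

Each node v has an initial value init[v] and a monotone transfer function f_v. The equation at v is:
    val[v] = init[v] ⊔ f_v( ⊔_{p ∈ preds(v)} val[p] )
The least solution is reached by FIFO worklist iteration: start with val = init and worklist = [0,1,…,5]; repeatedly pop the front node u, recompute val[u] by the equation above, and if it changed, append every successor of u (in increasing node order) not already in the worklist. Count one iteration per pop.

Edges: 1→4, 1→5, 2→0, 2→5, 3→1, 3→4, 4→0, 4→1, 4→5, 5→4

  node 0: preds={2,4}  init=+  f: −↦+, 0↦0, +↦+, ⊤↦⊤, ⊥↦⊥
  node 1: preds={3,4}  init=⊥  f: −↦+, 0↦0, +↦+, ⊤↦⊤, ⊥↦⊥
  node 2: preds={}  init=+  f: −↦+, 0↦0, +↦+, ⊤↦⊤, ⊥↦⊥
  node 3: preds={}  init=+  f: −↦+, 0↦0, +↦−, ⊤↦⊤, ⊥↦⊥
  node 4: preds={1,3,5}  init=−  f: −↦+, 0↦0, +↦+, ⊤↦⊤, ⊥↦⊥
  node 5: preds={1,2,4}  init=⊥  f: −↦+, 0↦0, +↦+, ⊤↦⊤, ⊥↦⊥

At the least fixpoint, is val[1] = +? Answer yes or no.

Iteration log — 9 steps:
  step 1. node 0  ⊔preds=⊤  new=⊤  old=+  +wl: 
  step 2. node 1  ⊔preds=⊤  new=⊤  old=⊥  +wl: 
  step 3. node 2  ⊔preds=⊥  new=+  stable
  step 4. node 3  ⊔preds=⊥  new=+  stable
  step 5. node 4  ⊔preds=⊤  new=⊤  old=−  +wl: 0,1
  step 6. node 5  ⊔preds=⊤  new=⊤  old=⊥  +wl: 4
  step 7. node 0  ⊔preds=⊤  new=⊤  stable
  step 8. node 1  ⊔preds=⊤  new=⊤  stable
  step 9. node 4  ⊔preds=⊤  new=⊤  stable

Least fixpoint reached:
  node 0: ⊤
  node 1: ⊤
  node 2: +
  node 3: +
  node 4: ⊤
  node 5: ⊤

no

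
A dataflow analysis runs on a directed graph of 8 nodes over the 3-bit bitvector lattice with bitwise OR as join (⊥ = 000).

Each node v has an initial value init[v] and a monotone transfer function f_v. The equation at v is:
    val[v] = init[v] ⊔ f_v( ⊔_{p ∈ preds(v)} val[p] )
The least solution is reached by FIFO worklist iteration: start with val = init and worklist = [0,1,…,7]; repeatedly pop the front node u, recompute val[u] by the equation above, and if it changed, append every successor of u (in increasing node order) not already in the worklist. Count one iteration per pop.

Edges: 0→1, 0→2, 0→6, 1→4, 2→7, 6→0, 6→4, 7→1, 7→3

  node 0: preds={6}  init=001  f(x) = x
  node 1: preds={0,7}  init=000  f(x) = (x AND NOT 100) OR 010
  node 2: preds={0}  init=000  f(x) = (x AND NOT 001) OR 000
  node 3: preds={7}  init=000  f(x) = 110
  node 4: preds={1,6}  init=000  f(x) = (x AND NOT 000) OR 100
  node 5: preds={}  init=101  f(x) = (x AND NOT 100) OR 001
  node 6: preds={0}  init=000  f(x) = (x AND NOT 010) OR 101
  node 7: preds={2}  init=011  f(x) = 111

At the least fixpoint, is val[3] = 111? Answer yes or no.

Trace (15 dequeues):
  [1] u=0 | in 000 | out 001 | ==
  [2] u=1 | in 011 | out 011 | prev 000 | push {}
  [3] u=2 | in 001 | out 000 | ==
  [4] u=3 | in 011 | out 110 | prev 000 | push {}
  [5] u=4 | in 011 | out 111 | prev 000 | push {}
  [6] u=5 | in 000 | out 101 | ==
  [7] u=6 | in 001 | out 101 | prev 000 | push {0,4}
  [8] u=7 | in 000 | out 111 | prev 011 | push {1,3}
  [9] u=0 | in 101 | out 101 | prev 001 | push {2,6}
  [10] u=4 | in 111 | out 111 | ==
  [11] u=1 | in 111 | out 011 | ==
  [12] u=3 | in 111 | out 110 | ==
  [13] u=2 | in 101 | out 100 | prev 000 | push {7}
  [14] u=6 | in 101 | out 101 | ==
  [15] u=7 | in 100 | out 111 | ==

Converged values:
  [0] 101
  [1] 011
  [2] 100
  [3] 110
  [4] 111
  [5] 101
  [6] 101
  [7] 111

no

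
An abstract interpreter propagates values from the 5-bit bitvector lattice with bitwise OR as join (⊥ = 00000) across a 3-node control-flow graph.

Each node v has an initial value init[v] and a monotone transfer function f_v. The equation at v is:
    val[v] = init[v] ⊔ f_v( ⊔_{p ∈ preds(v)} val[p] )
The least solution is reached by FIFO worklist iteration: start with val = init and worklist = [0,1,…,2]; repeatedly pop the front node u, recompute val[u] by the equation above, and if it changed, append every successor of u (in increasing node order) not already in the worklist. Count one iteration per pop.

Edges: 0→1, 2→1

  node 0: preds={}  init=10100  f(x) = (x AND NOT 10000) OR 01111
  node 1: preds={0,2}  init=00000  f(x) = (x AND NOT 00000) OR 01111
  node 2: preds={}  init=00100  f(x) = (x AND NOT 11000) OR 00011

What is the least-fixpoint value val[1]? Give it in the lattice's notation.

Worklist (4 pops):
  #1 pop 0: in=00000 → 11111 (was 10100); enqueue []
  #2 pop 1: in=11111 → 11111 (was 00000); enqueue []
  #3 pop 2: in=00000 → 00111 (was 00100); enqueue [1]
  #4 pop 1: in=11111 → 11111 (no change)

Fixpoint:
  val[0] = 11111
  val[1] = 11111
  val[2] = 00111

11111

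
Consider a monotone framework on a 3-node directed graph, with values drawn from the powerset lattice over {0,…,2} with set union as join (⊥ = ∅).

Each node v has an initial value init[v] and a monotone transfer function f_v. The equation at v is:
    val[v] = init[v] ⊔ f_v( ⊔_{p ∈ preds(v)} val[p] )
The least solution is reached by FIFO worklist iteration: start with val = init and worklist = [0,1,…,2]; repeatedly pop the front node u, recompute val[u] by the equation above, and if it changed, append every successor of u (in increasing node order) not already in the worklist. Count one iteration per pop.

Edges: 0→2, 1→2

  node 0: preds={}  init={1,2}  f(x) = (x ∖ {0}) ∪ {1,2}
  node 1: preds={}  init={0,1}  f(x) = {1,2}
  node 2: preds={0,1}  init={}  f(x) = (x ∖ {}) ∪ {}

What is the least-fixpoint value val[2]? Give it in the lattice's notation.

Trace (3 dequeues):
  [1] u=0 | in {} | out {1,2} | ==
  [2] u=1 | in {} | out {0,1,2} | prev {0,1} | push {}
  [3] u=2 | in {0,1,2} | out {0,1,2} | prev {} | push {}

Converged values:
  [0] {1,2}
  [1] {0,1,2}
  [2] {0,1,2}

{0,1,2}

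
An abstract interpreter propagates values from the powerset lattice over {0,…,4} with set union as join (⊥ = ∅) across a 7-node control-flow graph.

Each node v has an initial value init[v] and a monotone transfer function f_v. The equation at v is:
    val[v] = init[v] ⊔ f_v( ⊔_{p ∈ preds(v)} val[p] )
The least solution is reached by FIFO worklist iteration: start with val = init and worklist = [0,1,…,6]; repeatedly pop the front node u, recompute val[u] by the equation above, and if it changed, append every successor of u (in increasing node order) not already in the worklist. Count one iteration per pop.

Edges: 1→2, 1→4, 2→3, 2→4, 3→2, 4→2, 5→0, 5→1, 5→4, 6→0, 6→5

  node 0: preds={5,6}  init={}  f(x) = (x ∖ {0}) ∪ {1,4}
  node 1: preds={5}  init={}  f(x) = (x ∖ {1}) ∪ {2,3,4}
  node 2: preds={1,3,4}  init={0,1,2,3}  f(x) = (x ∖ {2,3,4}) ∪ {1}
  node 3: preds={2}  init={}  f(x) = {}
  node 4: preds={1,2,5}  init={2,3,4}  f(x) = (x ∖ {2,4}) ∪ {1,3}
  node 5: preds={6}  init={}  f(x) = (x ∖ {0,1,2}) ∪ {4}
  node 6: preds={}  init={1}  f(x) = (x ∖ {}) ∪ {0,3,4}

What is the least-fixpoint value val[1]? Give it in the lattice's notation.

{2,3,4}

Iteration log — 15 steps:
  step 1. node 0  ⊔preds={1}  new={1,4}  old={}  +wl: 
  step 2. node 1  ⊔preds={}  new={2,3,4}  old={}  +wl: 
  step 3. node 2  ⊔preds={2,3,4}  new={0,1,2,3}  stable
  step 4. node 3  ⊔preds={0,1,2,3}  new={}  stable
  step 5. node 4  ⊔preds={0,1,2,3,4}  new={0,1,2,3,4}  old={2,3,4}  +wl: 2
  step 6. node 5  ⊔preds={1}  new={4}  old={}  +wl: 0,1,4
  step 7. node 6  ⊔preds={}  new={0,1,3,4}  old={1}  +wl: 5
  step 8. node 2  ⊔preds={0,1,2,3,4}  new={0,1,2,3}  stable
  step 9. node 0  ⊔preds={0,1,3,4}  new={1,3,4}  old={1,4}  +wl: 
  step 10. node 1  ⊔preds={4}  new={2,3,4}  stable
  step 11. node 4  ⊔preds={0,1,2,3,4}  new={0,1,2,3,4}  stable
  step 12. node 5  ⊔preds={0,1,3,4}  new={3,4}  old={4}  +wl: 0,1,4
  step 13. node 0  ⊔preds={0,1,3,4}  new={1,3,4}  stable
  step 14. node 1  ⊔preds={3,4}  new={2,3,4}  stable
  step 15. node 4  ⊔preds={0,1,2,3,4}  new={0,1,2,3,4}  stable

Least fixpoint reached:
  node 0: {1,3,4}
  node 1: {2,3,4}
  node 2: {0,1,2,3}
  node 3: {}
  node 4: {0,1,2,3,4}
  node 5: {3,4}
  node 6: {0,1,3,4}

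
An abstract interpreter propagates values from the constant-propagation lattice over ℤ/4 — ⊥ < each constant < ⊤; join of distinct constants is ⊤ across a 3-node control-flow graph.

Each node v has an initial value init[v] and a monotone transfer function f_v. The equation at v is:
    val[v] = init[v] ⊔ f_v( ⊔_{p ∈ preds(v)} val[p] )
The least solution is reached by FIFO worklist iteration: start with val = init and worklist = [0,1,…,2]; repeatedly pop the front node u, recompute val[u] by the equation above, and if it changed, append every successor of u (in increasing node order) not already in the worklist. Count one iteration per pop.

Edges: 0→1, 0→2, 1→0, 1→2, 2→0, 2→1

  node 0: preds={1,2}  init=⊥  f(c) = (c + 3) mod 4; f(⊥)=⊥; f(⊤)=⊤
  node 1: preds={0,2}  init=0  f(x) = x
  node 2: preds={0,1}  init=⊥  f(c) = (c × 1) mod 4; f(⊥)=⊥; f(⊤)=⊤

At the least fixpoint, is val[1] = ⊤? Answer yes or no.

yes

Worklist (6 pops):
  #1 pop 0: in=0 → 3 (was ⊥); enqueue []
  #2 pop 1: in=3 → ⊤ (was 0); enqueue [0]
  #3 pop 2: in=⊤ → ⊤ (was ⊥); enqueue [1]
  #4 pop 0: in=⊤ → ⊤ (was 3); enqueue [2]
  #5 pop 1: in=⊤ → ⊤ (no change)
  #6 pop 2: in=⊤ → ⊤ (no change)

Fixpoint:
  val[0] = ⊤
  val[1] = ⊤
  val[2] = ⊤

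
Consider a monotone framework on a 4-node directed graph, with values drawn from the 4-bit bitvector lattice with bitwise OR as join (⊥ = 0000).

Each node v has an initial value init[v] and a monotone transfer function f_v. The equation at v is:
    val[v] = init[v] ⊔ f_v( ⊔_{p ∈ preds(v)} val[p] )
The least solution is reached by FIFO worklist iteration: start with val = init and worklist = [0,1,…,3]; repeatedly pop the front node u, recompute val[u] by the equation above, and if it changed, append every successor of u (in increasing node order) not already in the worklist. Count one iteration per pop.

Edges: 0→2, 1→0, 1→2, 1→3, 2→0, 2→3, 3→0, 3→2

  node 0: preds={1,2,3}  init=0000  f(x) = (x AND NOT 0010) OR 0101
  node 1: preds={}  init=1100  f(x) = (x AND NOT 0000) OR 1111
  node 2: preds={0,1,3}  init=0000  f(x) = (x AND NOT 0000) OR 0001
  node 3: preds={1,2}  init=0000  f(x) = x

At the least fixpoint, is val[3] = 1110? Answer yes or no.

Trace (6 dequeues):
  [1] u=0 | in 1100 | out 1101 | prev 0000 | push {}
  [2] u=1 | in 0000 | out 1111 | prev 1100 | push {0}
  [3] u=2 | in 1111 | out 1111 | prev 0000 | push {}
  [4] u=3 | in 1111 | out 1111 | prev 0000 | push {2}
  [5] u=0 | in 1111 | out 1101 | ==
  [6] u=2 | in 1111 | out 1111 | ==

Converged values:
  [0] 1101
  [1] 1111
  [2] 1111
  [3] 1111

no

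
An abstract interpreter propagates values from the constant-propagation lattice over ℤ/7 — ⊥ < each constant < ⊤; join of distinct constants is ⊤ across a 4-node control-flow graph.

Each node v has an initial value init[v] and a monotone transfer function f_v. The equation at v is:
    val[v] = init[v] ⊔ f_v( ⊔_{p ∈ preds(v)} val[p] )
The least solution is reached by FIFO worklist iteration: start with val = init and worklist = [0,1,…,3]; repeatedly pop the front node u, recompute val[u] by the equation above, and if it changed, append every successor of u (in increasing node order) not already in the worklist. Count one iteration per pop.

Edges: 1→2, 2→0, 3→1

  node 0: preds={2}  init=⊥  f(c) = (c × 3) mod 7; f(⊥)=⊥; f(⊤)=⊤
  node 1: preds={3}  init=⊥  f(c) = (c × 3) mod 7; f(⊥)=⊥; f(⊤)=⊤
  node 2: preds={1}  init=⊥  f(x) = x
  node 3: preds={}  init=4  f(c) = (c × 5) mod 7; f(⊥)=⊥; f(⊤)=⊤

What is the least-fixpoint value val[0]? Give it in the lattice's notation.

1

Trace (5 dequeues):
  [1] u=0 | in ⊥ | out ⊥ | ==
  [2] u=1 | in 4 | out 5 | prev ⊥ | push {}
  [3] u=2 | in 5 | out 5 | prev ⊥ | push {0}
  [4] u=3 | in ⊥ | out 4 | ==
  [5] u=0 | in 5 | out 1 | prev ⊥ | push {}

Converged values:
  [0] 1
  [1] 5
  [2] 5
  [3] 4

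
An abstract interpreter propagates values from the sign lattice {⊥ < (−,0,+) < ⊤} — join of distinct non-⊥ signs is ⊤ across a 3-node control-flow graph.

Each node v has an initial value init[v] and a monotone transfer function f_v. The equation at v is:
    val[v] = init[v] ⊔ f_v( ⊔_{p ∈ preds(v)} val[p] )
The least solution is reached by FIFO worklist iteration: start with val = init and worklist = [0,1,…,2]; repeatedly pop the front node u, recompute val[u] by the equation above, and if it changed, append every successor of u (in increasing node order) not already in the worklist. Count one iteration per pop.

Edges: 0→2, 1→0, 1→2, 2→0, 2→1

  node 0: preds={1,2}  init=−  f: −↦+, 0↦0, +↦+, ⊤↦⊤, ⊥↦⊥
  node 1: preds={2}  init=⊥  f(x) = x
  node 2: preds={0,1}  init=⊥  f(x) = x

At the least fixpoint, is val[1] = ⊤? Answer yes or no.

yes

Worklist (10 pops):
  #1 pop 0: in=⊥ → − (no change)
  #2 pop 1: in=⊥ → ⊥ (no change)
  #3 pop 2: in=− → − (was ⊥); enqueue [0,1]
  #4 pop 0: in=− → ⊤ (was −); enqueue [2]
  #5 pop 1: in=− → − (was ⊥); enqueue [0]
  #6 pop 2: in=⊤ → ⊤ (was −); enqueue [1]
  #7 pop 0: in=⊤ → ⊤ (no change)
  #8 pop 1: in=⊤ → ⊤ (was −); enqueue [0,2]
  #9 pop 0: in=⊤ → ⊤ (no change)
  #10 pop 2: in=⊤ → ⊤ (no change)

Fixpoint:
  val[0] = ⊤
  val[1] = ⊤
  val[2] = ⊤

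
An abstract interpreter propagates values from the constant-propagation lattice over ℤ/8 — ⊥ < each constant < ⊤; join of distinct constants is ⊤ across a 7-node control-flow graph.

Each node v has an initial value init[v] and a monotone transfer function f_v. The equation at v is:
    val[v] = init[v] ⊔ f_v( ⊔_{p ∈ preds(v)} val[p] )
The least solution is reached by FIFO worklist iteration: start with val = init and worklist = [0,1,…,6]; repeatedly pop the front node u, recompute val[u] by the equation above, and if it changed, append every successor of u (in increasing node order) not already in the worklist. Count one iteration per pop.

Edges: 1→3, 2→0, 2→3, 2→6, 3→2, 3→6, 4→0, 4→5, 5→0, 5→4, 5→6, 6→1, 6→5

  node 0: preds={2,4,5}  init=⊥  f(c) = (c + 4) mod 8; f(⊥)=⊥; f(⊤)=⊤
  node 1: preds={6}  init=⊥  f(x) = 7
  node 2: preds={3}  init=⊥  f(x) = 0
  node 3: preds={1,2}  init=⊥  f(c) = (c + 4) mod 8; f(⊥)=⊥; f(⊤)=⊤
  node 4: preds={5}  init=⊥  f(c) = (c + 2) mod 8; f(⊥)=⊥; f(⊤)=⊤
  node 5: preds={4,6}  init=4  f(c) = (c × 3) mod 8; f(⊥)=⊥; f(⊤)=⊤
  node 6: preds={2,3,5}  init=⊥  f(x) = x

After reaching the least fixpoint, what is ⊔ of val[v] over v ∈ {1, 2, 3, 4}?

⊤

Iteration log — 13 steps:
  step 1. node 0  ⊔preds=4  new=0  old=⊥  +wl: 
  step 2. node 1  ⊔preds=⊥  new=7  old=⊥  +wl: 
  step 3. node 2  ⊔preds=⊥  new=0  old=⊥  +wl: 0
  step 4. node 3  ⊔preds=⊤  new=⊤  old=⊥  +wl: 2
  step 5. node 4  ⊔preds=4  new=6  old=⊥  +wl: 
  step 6. node 5  ⊔preds=6  new=⊤  old=4  +wl: 4
  step 7. node 6  ⊔preds=⊤  new=⊤  old=⊥  +wl: 1,5
  step 8. node 0  ⊔preds=⊤  new=⊤  old=0  +wl: 
  step 9. node 2  ⊔preds=⊤  new=0  stable
  step 10. node 4  ⊔preds=⊤  new=⊤  old=6  +wl: 0
  step 11. node 1  ⊔preds=⊤  new=7  stable
  step 12. node 5  ⊔preds=⊤  new=⊤  stable
  step 13. node 0  ⊔preds=⊤  new=⊤  stable

Least fixpoint reached:
  node 0: ⊤
  node 1: 7
  node 2: 0
  node 3: ⊤
  node 4: ⊤
  node 5: ⊤
  node 6: ⊤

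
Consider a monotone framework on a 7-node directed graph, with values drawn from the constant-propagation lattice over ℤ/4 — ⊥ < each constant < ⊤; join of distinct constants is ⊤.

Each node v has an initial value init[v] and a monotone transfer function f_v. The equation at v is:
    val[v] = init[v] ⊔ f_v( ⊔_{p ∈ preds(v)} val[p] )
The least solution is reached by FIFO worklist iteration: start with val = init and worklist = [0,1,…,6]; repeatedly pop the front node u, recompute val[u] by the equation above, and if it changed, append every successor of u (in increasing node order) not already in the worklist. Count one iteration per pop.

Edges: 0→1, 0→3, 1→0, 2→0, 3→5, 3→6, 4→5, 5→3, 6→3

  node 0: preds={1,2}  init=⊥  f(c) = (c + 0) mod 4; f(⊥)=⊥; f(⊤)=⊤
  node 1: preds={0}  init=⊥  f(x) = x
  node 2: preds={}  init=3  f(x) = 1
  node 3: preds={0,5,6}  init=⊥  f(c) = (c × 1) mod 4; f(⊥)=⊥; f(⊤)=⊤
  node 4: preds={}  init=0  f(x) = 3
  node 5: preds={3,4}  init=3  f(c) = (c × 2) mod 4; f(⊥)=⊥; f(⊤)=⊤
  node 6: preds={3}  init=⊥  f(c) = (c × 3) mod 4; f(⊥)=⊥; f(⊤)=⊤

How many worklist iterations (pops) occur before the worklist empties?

Trace (14 dequeues):
  [1] u=0 | in 3 | out 3 | prev ⊥ | push {}
  [2] u=1 | in 3 | out 3 | prev ⊥ | push {0}
  [3] u=2 | in ⊥ | out ⊤ | prev 3 | push {}
  [4] u=3 | in 3 | out 3 | prev ⊥ | push {}
  [5] u=4 | in ⊥ | out ⊤ | prev 0 | push {}
  [6] u=5 | in ⊤ | out ⊤ | prev 3 | push {3}
  [7] u=6 | in 3 | out 1 | prev ⊥ | push {}
  [8] u=0 | in ⊤ | out ⊤ | prev 3 | push {1}
  [9] u=3 | in ⊤ | out ⊤ | prev 3 | push {5,6}
  [10] u=1 | in ⊤ | out ⊤ | prev 3 | push {0}
  [11] u=5 | in ⊤ | out ⊤ | ==
  [12] u=6 | in ⊤ | out ⊤ | prev 1 | push {3}
  [13] u=0 | in ⊤ | out ⊤ | ==
  [14] u=3 | in ⊤ | out ⊤ | ==

Converged values:
  [0] ⊤
  [1] ⊤
  [2] ⊤
  [3] ⊤
  [4] ⊤
  [5] ⊤
  [6] ⊤

14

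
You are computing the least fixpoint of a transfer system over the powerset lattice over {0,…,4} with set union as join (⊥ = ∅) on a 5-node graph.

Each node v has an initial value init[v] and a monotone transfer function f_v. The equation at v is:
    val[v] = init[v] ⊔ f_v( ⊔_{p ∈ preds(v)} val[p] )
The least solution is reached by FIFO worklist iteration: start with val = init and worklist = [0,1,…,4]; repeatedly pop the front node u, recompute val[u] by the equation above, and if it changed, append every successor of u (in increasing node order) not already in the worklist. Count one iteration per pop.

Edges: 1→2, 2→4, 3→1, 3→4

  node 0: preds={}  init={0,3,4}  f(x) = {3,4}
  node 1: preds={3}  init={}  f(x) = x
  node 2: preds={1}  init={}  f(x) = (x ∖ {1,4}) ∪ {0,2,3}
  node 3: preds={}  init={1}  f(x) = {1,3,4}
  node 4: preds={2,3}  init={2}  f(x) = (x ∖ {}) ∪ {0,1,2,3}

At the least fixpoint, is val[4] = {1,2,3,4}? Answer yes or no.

no

Trace (7 dequeues):
  [1] u=0 | in {} | out {0,3,4} | ==
  [2] u=1 | in {1} | out {1} | prev {} | push {}
  [3] u=2 | in {1} | out {0,2,3} | prev {} | push {}
  [4] u=3 | in {} | out {1,3,4} | prev {1} | push {1}
  [5] u=4 | in {0,1,2,3,4} | out {0,1,2,3,4} | prev {2} | push {}
  [6] u=1 | in {1,3,4} | out {1,3,4} | prev {1} | push {2}
  [7] u=2 | in {1,3,4} | out {0,2,3} | ==

Converged values:
  [0] {0,3,4}
  [1] {1,3,4}
  [2] {0,2,3}
  [3] {1,3,4}
  [4] {0,1,2,3,4}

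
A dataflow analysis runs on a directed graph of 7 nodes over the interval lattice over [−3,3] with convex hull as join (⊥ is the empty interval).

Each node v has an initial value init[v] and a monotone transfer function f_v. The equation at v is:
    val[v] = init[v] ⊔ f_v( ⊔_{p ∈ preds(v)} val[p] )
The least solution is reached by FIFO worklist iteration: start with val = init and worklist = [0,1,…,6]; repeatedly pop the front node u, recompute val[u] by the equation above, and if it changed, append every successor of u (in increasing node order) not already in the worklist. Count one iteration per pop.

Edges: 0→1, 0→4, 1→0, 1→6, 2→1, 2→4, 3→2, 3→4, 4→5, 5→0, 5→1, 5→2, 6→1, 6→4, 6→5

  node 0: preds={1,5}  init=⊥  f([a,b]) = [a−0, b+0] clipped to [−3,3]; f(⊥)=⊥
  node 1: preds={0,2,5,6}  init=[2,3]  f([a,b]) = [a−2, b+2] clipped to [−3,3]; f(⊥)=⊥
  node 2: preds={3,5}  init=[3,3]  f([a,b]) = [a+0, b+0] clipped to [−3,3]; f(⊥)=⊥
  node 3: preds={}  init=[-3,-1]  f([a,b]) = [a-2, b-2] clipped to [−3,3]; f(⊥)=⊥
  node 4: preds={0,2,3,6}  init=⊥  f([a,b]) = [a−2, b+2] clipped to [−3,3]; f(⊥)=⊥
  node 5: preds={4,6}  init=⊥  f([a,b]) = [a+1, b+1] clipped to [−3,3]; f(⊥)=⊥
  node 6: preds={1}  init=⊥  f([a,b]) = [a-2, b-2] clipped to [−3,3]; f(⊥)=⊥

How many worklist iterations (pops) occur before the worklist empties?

Worklist (17 pops):
  #1 pop 0: in=[2,3] → [2,3] (was ⊥); enqueue []
  #2 pop 1: in=[2,3] → [0,3] (was [2,3]); enqueue [0]
  #3 pop 2: in=[-3,-1] → [-3,3] (was [3,3]); enqueue [1]
  #4 pop 3: in=⊥ → [-3,-1] (no change)
  #5 pop 4: in=[-3,3] → [-3,3] (was ⊥); enqueue []
  #6 pop 5: in=[-3,3] → [-2,3] (was ⊥); enqueue [2]
  #7 pop 6: in=[0,3] → [-2,1] (was ⊥); enqueue [4,5]
  #8 pop 0: in=[-2,3] → [-2,3] (was [2,3]); enqueue []
  #9 pop 1: in=[-3,3] → [-3,3] (was [0,3]); enqueue [0,6]
  #10 pop 2: in=[-3,3] → [-3,3] (no change)
  #11 pop 4: in=[-3,3] → [-3,3] (no change)
  #12 pop 5: in=[-3,3] → [-2,3] (no change)
  #13 pop 0: in=[-3,3] → [-3,3] (was [-2,3]); enqueue [1,4]
  #14 pop 6: in=[-3,3] → [-3,1] (was [-2,1]); enqueue [5]
  #15 pop 1: in=[-3,3] → [-3,3] (no change)
  #16 pop 4: in=[-3,3] → [-3,3] (no change)
  #17 pop 5: in=[-3,3] → [-2,3] (no change)

Fixpoint:
  val[0] = [-3,3]
  val[1] = [-3,3]
  val[2] = [-3,3]
  val[3] = [-3,-1]
  val[4] = [-3,3]
  val[5] = [-2,3]
  val[6] = [-3,1]

17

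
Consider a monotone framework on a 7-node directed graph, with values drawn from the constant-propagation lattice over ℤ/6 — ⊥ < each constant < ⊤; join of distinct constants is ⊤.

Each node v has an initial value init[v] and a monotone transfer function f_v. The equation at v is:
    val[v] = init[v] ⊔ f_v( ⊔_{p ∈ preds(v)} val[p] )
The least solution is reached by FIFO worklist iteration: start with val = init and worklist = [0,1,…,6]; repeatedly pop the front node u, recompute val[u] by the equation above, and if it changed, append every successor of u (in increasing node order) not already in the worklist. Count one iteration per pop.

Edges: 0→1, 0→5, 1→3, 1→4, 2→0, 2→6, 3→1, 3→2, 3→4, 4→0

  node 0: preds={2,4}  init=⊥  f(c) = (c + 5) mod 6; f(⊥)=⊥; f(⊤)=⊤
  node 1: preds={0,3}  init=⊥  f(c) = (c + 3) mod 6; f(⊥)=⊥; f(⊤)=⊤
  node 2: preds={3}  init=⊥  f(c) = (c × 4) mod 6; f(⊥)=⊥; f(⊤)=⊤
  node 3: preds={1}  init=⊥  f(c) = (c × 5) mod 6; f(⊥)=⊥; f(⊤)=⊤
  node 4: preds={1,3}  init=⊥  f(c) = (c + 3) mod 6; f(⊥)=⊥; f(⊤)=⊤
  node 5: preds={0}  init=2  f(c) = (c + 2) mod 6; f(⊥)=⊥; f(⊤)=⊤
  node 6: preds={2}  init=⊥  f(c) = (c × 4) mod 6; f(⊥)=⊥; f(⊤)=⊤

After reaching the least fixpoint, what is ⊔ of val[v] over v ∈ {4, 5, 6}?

2

Trace (7 dequeues):
  [1] u=0 | in ⊥ | out ⊥ | ==
  [2] u=1 | in ⊥ | out ⊥ | ==
  [3] u=2 | in ⊥ | out ⊥ | ==
  [4] u=3 | in ⊥ | out ⊥ | ==
  [5] u=4 | in ⊥ | out ⊥ | ==
  [6] u=5 | in ⊥ | out 2 | ==
  [7] u=6 | in ⊥ | out ⊥ | ==

Converged values:
  [0] ⊥
  [1] ⊥
  [2] ⊥
  [3] ⊥
  [4] ⊥
  [5] 2
  [6] ⊥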